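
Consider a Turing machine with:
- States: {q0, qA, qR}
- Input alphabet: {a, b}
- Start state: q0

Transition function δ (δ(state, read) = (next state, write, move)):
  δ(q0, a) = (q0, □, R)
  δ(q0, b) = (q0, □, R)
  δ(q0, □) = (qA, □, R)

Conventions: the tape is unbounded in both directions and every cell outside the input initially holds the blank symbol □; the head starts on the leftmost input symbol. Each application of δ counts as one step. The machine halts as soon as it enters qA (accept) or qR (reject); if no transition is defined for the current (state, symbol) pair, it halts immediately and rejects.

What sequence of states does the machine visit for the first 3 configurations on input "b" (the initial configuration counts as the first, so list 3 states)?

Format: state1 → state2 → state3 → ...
Step 0: [q0]b (head at position 0)
Step 1: δ(q0, b) = (q0, □, R)  ⊢  □[q0]□ (head at position 1)
Step 2: δ(q0, □) = (qA, □, R)  ⊢  □□[qA]□ (head at position 2)
Reading off the states of these 3 configurations: q0 → q0 → qA

Final answer: q0 → q0 → qA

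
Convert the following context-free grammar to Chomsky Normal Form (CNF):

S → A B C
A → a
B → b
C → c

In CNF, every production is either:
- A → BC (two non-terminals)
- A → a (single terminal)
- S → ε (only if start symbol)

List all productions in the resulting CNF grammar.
The grammar has no ε-productions or unit productions to eliminate.
A → a is already in CNF (single terminal) – keep it.
B → b is already in CNF (single terminal) – keep it.
C → c is already in CNF (single terminal) – keep it.
S → A B C has 3 symbols on the right: break it into binary productions S → A X0, X0 → B C.
Resulting CNF grammar (5 productions): A → a; B → b; C → c; S → A X0; X0 → B C

Final answer: A → a; B → b; C → c; S → A X0; X0 → B C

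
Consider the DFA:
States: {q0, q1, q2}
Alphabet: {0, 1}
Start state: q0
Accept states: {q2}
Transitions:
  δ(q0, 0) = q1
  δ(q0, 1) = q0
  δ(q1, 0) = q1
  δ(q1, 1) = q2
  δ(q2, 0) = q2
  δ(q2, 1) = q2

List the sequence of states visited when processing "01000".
Starting at q0
Read '0': q0 -> q1
Read '1': q1 -> q2
Read '0': q2 -> q2
Read '0': q2 -> q2
Read '0': q2 -> q2

Final answer: q0 -> q1 -> q2 -> q2 -> q2 -> q2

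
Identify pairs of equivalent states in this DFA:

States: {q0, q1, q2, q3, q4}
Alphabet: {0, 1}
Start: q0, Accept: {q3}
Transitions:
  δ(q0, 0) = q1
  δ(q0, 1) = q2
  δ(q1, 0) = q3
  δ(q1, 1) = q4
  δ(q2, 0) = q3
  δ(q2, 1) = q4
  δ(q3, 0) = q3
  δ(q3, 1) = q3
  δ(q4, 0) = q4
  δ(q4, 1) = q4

Using the table-filling algorithm:
Round 0 – mark pairs where exactly one state is accepting: (q0,q3), (q1,q3), (q2,q3), (q3,q4)
Round 1 – newly marked: (q0,q1) [on 0: q1 vs q3, already marked]; (q0,q2) [on 0: q1 vs q3, already marked]; (q1,q4) [on 0: q3 vs q4, already marked]; (q2,q4) [on 0: q3 vs q4, already marked]
Round 2 – newly marked: (q0,q4) [on 0: q1 vs q4, already marked]
No further pairs can be marked.
(q1, q2) unmarked: δ(q1,0)=q3, δ(q2,0)=q3; δ(q1,1)=q4, δ(q2,1)=q4 → equivalent
Equivalent pairs: (q1, q2)

Final answer: Equivalent pairs: (q1, q2)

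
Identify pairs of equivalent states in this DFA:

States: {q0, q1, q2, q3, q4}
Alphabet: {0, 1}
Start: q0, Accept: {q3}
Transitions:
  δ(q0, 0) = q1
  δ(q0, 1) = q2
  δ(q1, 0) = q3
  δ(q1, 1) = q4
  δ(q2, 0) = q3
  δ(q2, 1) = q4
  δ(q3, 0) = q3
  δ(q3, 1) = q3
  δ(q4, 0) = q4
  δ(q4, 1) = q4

Using the table-filling algorithm:
Round 0 – mark pairs where exactly one state is accepting: (q0,q3), (q1,q3), (q2,q3), (q3,q4)
Round 1 – newly marked: (q0,q1) [on 0: q1 vs q3, already marked]; (q0,q2) [on 0: q1 vs q3, already marked]; (q1,q4) [on 0: q3 vs q4, already marked]; (q2,q4) [on 0: q3 vs q4, already marked]
Round 2 – newly marked: (q0,q4) [on 0: q1 vs q4, already marked]
No further pairs can be marked.
(q1, q2) unmarked: δ(q1,0)=q3, δ(q2,0)=q3; δ(q1,1)=q4, δ(q2,1)=q4 → equivalent
Equivalent pairs: (q1, q2)

Final answer: Equivalent pairs: (q1, q2)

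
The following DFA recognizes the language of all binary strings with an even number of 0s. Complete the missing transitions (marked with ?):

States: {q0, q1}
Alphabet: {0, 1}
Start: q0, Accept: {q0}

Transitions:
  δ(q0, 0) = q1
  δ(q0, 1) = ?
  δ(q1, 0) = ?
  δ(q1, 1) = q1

What each state remembers (consistent with the given transitions and accept states):
  q0: an even number of 0s has been read so far
  q1: an odd number of 0s has been read so far
Filling in the missing entries:
  δ(q0, 1): in q0 (an even number of 0s has been read so far), after reading 1 we have: an even number of 0s has been read so far → q0
  δ(q1, 0): in q1 (an odd number of 0s has been read so far), after reading 0 we have: an even number of 0s has been read so far → q0

Final answer: δ(q0, 1) = q0; δ(q1, 0) = q0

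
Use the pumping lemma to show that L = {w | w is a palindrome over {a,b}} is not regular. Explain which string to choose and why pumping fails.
Language: L = {w | w is a palindrome over {a,b}} (strings that read the same forwards and backwards)
Step 1: Assume for contradiction that L is regular, with pumping length p.
Step 2: Choose s = a^p b a^p. Then s ∈ L (it reads the same forwards and backwards) and |s| ≥ p.
Step 3: Consider any decomposition s = xyz with |xy| ≤ p and |y| > 0. Since |xy| ≤ p and the first p symbols of s are all a's, y = a^k for some k with 1 ≤ k ≤ p.
Step 4: Pumping up (i = 2): xy²z = a^(p+k) b a^p. Its reverse is a^p b a^(p+k) ≠ a^(p+k) b a^p (the single b is no longer in the middle), so xy²z is not a palindrome and xy²z ∉ L.
This contradicts the pumping lemma, so L is not regular.

Final answer: Choose s = a^p b a^p. Since |xy| ≤ p, y = a^k with k ≥ 1. Then xy²z = a^(p+k) b a^p is not a palindrome, so ∉ L.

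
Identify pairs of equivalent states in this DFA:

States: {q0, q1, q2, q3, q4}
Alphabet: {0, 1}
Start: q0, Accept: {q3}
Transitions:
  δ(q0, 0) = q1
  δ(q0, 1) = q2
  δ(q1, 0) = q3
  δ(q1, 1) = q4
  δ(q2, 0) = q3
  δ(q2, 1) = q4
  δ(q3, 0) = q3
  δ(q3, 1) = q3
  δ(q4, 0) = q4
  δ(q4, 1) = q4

Using the table-filling algorithm:
Round 0 – mark pairs where exactly one state is accepting: (q0,q3), (q1,q3), (q2,q3), (q3,q4)
Round 1 – newly marked: (q0,q1) [on 0: q1 vs q3, already marked]; (q0,q2) [on 0: q1 vs q3, already marked]; (q1,q4) [on 0: q3 vs q4, already marked]; (q2,q4) [on 0: q3 vs q4, already marked]
Round 2 – newly marked: (q0,q4) [on 0: q1 vs q4, already marked]
No further pairs can be marked.
(q1, q2) unmarked: δ(q1,0)=q3, δ(q2,0)=q3; δ(q1,1)=q4, δ(q2,1)=q4 → equivalent
Equivalent pairs: (q1, q2)

Final answer: Equivalent pairs: (q1, q2)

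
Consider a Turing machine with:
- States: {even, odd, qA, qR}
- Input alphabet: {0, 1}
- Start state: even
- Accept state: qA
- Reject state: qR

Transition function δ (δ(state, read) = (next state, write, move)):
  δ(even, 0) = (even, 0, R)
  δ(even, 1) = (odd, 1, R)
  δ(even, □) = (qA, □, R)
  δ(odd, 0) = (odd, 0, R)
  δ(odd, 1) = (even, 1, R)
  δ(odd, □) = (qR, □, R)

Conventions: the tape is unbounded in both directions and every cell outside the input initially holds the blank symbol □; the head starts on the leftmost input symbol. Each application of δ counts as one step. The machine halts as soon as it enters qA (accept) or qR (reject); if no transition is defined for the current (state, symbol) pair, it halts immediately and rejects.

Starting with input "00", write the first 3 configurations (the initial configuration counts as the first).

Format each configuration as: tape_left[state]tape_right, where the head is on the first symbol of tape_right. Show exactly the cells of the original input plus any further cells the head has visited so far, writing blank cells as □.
Step 0: [even]00 (head at position 0)
Step 1: δ(even, 0) = (even, 0, R)  ⊢  0[even]0 (head at position 1)
Step 2: δ(even, 0) = (even, 0, R)  ⊢  00[even]□ (head at position 2)

Final answer: [even]00 ⊢ 0[even]0 ⊢ 00[even]□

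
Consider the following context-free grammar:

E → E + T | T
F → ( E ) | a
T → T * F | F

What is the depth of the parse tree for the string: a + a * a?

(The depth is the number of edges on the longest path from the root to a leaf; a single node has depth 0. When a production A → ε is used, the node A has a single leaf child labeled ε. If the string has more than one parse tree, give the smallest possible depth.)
The grammar is unambiguous; the parse tree of a + a * a is:
E → E + T at the root (depth 0).
  Left E (depth 1) → T (2) → F (3) → a (4).
  Right T (depth 1) → T * F; that T (2) → F (3) → a (4); F (2) → a (3).
The longest root-to-leaf paths have 4 edges.
Depth = 4.

Final answer: 4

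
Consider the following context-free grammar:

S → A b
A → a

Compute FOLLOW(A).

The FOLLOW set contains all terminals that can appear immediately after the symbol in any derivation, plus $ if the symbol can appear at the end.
A occurs only in S → A b, where it is immediately followed by the terminal b. So FOLLOW(A) = {b}.

Final answer: {b}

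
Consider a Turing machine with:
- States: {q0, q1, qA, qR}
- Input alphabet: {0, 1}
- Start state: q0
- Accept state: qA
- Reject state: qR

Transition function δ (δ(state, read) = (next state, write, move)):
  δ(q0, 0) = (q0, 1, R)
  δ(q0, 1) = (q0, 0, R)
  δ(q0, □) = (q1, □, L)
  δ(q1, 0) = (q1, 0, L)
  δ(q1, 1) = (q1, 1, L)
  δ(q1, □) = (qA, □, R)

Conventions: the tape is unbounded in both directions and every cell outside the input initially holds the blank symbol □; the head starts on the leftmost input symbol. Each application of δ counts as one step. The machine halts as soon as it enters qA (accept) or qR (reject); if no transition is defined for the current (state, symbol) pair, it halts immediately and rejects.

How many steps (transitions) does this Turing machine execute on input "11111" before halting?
Step 0: [q0]11111 (head at position 0)
Step 1: δ(q0, 1) = (q0, 0, R)  ⊢  0[q0]1111 (head at position 1)
Step 2: δ(q0, 1) = (q0, 0, R)  ⊢  00[q0]111 (head at position 2)
Step 3: δ(q0, 1) = (q0, 0, R)  ⊢  000[q0]11 (head at position 3)
Step 4: δ(q0, 1) = (q0, 0, R)  ⊢  0000[q0]1 (head at position 4)
Step 5: δ(q0, 1) = (q0, 0, R)  ⊢  00000[q0]□ (head at position 5)
Step 6: δ(q0, □) = (q1, □, L)  ⊢  0000[q1]0□ (head at position 4)
Step 7: δ(q1, 0) = (q1, 0, L)  ⊢  000[q1]00□ (head at position 3)
Step 8: δ(q1, 0) = (q1, 0, L)  ⊢  00[q1]000□ (head at position 2)
Step 9: δ(q1, 0) = (q1, 0, L)  ⊢  0[q1]0000□ (head at position 1)
Step 10: δ(q1, 0) = (q1, 0, L)  ⊢  [q1]00000□ (head at position 0)
Step 11: δ(q1, 0) = (q1, 0, L)  ⊢  [q1]□00000□ (head at position -1)
Step 12: δ(q1, □) = (qA, □, R)  ⊢  □[qA]00000□ (head at position 0)
The machine is in qA, so it halts and accepts.
Number of transitions executed: 12.

Final answer: 12 steps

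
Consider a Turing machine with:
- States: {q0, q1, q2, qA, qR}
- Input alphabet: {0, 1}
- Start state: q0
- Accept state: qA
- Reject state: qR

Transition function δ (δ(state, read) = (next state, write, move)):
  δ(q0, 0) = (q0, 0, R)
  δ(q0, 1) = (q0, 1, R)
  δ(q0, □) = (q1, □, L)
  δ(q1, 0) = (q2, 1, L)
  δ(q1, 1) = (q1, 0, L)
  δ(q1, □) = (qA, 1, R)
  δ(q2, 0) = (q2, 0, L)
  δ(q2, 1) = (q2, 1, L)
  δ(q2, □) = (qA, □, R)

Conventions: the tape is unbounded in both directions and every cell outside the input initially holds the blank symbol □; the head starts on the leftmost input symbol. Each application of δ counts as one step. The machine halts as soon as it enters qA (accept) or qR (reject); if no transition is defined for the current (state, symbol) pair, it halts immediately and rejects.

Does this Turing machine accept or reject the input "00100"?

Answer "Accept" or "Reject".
Step 0: [q0]00100 (head at position 0)
Step 1: δ(q0, 0) = (q0, 0, R)  ⊢  0[q0]0100 (head at position 1)
Step 2: δ(q0, 0) = (q0, 0, R)  ⊢  00[q0]100 (head at position 2)
Step 3: δ(q0, 1) = (q0, 1, R)  ⊢  001[q0]00 (head at position 3)
Step 4: δ(q0, 0) = (q0, 0, R)  ⊢  0010[q0]0 (head at position 4)
Step 5: δ(q0, 0) = (q0, 0, R)  ⊢  00100[q0]□ (head at position 5)
Step 6: δ(q0, □) = (q1, □, L)  ⊢  0010[q1]0□ (head at position 4)
Step 7: δ(q1, 0) = (q2, 1, L)  ⊢  001[q2]01□ (head at position 3)
Step 8: δ(q2, 0) = (q2, 0, L)  ⊢  00[q2]101□ (head at position 2)
Step 9: δ(q2, 1) = (q2, 1, L)  ⊢  0[q2]0101□ (head at position 1)
Step 10: δ(q2, 0) = (q2, 0, L)  ⊢  [q2]00101□ (head at position 0)
Step 11: δ(q2, 0) = (q2, 0, L)  ⊢  [q2]□00101□ (head at position -1)
Step 12: δ(q2, □) = (qA, □, R)  ⊢  □[qA]00101□ (head at position 0)
The machine is in qA, so it halts and accepts.

Final answer: Accept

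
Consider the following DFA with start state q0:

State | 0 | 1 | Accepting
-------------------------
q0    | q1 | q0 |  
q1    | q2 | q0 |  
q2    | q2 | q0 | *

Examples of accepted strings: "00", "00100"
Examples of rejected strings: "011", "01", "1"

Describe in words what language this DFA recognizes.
binary strings ending with '00'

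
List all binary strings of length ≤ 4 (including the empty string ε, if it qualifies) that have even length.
Checking every binary string of length 0 to 4:
  Length 0: accepted: ε | rejected: (none)
  Length 1: accepted: (none) | rejected: 0, 1
  Length 2: accepted: 00, 01, 10, 11 | rejected: (none)
  Length 3: accepted: (none) | rejected: 000, 001, 010, 011, 100, 101, 110, 111
  Length 4: accepted: 0000, 0001, 0010, 0011, 0100, 0101, 0110, 0111, 1000, 1001, 1010, 1011, 1100, 1101, 1110, 1111 | rejected: (none)
Total: 21 string(s).

Final answer: ε, 00, 01, 10, 11, 0000, 0001, 0010, 0011, 0100, 0101, 0110, 0111, 1000, 1001, 1010, 1011, 1100, 1101, 1110, 1111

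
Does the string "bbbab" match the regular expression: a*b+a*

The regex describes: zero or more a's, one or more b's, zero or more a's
No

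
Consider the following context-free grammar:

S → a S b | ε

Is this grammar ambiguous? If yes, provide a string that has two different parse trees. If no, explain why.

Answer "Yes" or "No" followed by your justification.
At every step exactly one production applies: if the remaining string to generate is non-empty it starts with a and ends with b, forcing S → a S b; if it is empty, S → ε is forced. Hence each string a^n b^n has exactly one derivation (S → a S b applied n times, then S → ε) and one parse tree.

Final answer: No - the grammar is unambiguous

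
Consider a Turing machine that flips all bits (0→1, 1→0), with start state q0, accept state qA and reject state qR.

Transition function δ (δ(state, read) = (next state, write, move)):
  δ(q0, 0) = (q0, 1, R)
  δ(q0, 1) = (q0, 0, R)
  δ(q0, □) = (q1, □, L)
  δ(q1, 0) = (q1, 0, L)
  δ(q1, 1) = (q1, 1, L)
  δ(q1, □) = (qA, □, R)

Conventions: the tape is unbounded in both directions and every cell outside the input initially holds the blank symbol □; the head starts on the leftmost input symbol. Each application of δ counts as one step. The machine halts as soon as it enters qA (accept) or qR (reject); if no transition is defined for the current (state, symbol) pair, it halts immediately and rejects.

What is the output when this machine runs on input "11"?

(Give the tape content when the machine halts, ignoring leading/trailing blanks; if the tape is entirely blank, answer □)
Step 0: [q0]11 (head at position 0)
Step 1: δ(q0, 1) = (q0, 0, R)  ⊢  0[q0]1 (head at position 1)
Step 2: δ(q0, 1) = (q0, 0, R)  ⊢  00[q0]□ (head at position 2)
Step 3: δ(q0, □) = (q1, □, L)  ⊢  0[q1]0□ (head at position 1)
Step 4: δ(q1, 0) = (q1, 0, L)  ⊢  [q1]00□ (head at position 0)
Step 5: δ(q1, 0) = (q1, 0, L)  ⊢  [q1]□00□ (head at position -1)
Step 6: δ(q1, □) = (qA, □, R)  ⊢  □[qA]00□ (head at position 0)
The machine is in qA, so it halts and accepts.
Tape content when halted (ignoring surrounding blanks): 00

Final answer: Output: 00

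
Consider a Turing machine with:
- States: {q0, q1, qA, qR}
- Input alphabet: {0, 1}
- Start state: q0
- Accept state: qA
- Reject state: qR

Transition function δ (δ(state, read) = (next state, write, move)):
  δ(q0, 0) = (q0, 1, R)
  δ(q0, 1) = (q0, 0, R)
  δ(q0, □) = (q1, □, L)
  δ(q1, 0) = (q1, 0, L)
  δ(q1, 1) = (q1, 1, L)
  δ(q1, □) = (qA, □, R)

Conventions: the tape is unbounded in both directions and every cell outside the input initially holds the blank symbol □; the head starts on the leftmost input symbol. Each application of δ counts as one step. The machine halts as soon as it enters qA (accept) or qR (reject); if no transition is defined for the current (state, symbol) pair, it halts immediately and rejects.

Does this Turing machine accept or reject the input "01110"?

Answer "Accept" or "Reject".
Step 0: [q0]01110 (head at position 0)
Step 1: δ(q0, 0) = (q0, 1, R)  ⊢  1[q0]1110 (head at position 1)
Step 2: δ(q0, 1) = (q0, 0, R)  ⊢  10[q0]110 (head at position 2)
Step 3: δ(q0, 1) = (q0, 0, R)  ⊢  100[q0]10 (head at position 3)
Step 4: δ(q0, 1) = (q0, 0, R)  ⊢  1000[q0]0 (head at position 4)
Step 5: δ(q0, 0) = (q0, 1, R)  ⊢  10001[q0]□ (head at position 5)
Step 6: δ(q0, □) = (q1, □, L)  ⊢  1000[q1]1□ (head at position 4)
Step 7: δ(q1, 1) = (q1, 1, L)  ⊢  100[q1]01□ (head at position 3)
Step 8: δ(q1, 0) = (q1, 0, L)  ⊢  10[q1]001□ (head at position 2)
Step 9: δ(q1, 0) = (q1, 0, L)  ⊢  1[q1]0001□ (head at position 1)
Step 10: δ(q1, 0) = (q1, 0, L)  ⊢  [q1]10001□ (head at position 0)
Step 11: δ(q1, 1) = (q1, 1, L)  ⊢  [q1]□10001□ (head at position -1)
Step 12: δ(q1, □) = (qA, □, R)  ⊢  □[qA]10001□ (head at position 0)
The machine is in qA, so it halts and accepts.

Final answer: Accept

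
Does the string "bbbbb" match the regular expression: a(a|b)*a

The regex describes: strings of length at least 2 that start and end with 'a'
No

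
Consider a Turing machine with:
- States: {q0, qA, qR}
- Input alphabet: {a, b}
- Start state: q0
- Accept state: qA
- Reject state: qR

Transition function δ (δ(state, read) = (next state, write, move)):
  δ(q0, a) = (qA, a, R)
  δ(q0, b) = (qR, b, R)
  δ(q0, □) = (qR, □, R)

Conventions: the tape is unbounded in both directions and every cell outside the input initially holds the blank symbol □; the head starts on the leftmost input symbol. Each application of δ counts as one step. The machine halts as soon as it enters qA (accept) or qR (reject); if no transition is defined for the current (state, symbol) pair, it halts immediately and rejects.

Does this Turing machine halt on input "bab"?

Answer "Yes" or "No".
Step 0: [q0]bab (head at position 0)
Step 1: δ(q0, b) = (qR, b, R)  ⊢  b[qR]ab (head at position 1)
The machine is in qR, so it halts and rejects.
It halts after 1 steps.

Final answer: Yes - halts after 1 steps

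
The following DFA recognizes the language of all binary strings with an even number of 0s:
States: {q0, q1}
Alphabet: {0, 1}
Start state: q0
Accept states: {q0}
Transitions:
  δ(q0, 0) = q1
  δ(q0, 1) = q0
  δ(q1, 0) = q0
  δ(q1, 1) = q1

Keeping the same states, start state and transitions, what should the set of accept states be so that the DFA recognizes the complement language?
The DFA is complete (every state has a transition on every symbol), so the complement
is recognized by the same DFA with accepting and non-accepting states swapped.
Original accept states: {q0}
Complement accept states = All states - Original accept states
= {q0, q1} - {q0}
= {q1}
Complement language: strings with an ODD number of 0s

Final answer: {q1}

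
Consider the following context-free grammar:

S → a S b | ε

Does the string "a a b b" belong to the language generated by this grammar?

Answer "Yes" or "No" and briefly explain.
A derivation exists: S ⇒ a S b ⇒ a a S b b ⇒ a a b b (using S → a S b twice, then S → ε).

Final answer: Yes - a valid derivation exists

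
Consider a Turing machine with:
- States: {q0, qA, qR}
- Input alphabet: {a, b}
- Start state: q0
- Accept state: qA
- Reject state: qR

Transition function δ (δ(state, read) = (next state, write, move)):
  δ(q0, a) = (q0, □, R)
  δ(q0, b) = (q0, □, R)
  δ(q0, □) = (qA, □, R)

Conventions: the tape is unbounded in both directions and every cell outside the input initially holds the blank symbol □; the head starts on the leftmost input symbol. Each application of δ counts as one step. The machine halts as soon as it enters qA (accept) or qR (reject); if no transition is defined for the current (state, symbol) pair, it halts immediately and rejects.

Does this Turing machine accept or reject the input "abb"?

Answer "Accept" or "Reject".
Step 0: [q0]abb (head at position 0)
Step 1: δ(q0, a) = (q0, □, R)  ⊢  □[q0]bb (head at position 1)
Step 2: δ(q0, b) = (q0, □, R)  ⊢  □□[q0]b (head at position 2)
Step 3: δ(q0, b) = (q0, □, R)  ⊢  □□□[q0]□ (head at position 3)
Step 4: δ(q0, □) = (qA, □, R)  ⊢  □□□□[qA]□ (head at position 4)
The machine is in qA, so it halts and accepts.

Final answer: Accept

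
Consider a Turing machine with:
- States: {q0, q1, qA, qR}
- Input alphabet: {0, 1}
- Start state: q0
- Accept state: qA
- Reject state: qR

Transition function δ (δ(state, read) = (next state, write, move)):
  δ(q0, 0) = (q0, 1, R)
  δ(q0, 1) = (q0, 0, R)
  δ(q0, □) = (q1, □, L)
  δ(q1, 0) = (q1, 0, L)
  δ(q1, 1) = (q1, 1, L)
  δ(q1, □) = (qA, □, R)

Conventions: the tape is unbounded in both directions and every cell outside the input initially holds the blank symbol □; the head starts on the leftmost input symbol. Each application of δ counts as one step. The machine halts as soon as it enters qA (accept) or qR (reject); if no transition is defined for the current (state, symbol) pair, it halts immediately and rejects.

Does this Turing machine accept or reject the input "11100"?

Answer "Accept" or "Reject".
Step 0: [q0]11100 (head at position 0)
Step 1: δ(q0, 1) = (q0, 0, R)  ⊢  0[q0]1100 (head at position 1)
Step 2: δ(q0, 1) = (q0, 0, R)  ⊢  00[q0]100 (head at position 2)
Step 3: δ(q0, 1) = (q0, 0, R)  ⊢  000[q0]00 (head at position 3)
Step 4: δ(q0, 0) = (q0, 1, R)  ⊢  0001[q0]0 (head at position 4)
Step 5: δ(q0, 0) = (q0, 1, R)  ⊢  00011[q0]□ (head at position 5)
Step 6: δ(q0, □) = (q1, □, L)  ⊢  0001[q1]1□ (head at position 4)
Step 7: δ(q1, 1) = (q1, 1, L)  ⊢  000[q1]11□ (head at position 3)
Step 8: δ(q1, 1) = (q1, 1, L)  ⊢  00[q1]011□ (head at position 2)
Step 9: δ(q1, 0) = (q1, 0, L)  ⊢  0[q1]0011□ (head at position 1)
Step 10: δ(q1, 0) = (q1, 0, L)  ⊢  [q1]00011□ (head at position 0)
Step 11: δ(q1, 0) = (q1, 0, L)  ⊢  [q1]□00011□ (head at position -1)
Step 12: δ(q1, □) = (qA, □, R)  ⊢  □[qA]00011□ (head at position 0)
The machine is in qA, so it halts and accepts.

Final answer: Accept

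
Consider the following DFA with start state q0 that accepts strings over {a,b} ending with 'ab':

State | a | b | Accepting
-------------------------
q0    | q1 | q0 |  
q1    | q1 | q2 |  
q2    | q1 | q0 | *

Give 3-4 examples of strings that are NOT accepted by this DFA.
Any strings that end in a non-accepting state work; for example:
"b": q0 → q0; q0 is not accepting → rejected
"aaa": q0 → q1 → q1 → q1; q1 is not accepting → rejected
"aaaa": q0 → q1 → q1 → q1 → q1; q1 is not accepting → rejected
"baaa": q0 → q0 → q1 → q1 → q1; q1 is not accepting → rejected

Final answer: "b", "aaa", "aaaa", "baaa"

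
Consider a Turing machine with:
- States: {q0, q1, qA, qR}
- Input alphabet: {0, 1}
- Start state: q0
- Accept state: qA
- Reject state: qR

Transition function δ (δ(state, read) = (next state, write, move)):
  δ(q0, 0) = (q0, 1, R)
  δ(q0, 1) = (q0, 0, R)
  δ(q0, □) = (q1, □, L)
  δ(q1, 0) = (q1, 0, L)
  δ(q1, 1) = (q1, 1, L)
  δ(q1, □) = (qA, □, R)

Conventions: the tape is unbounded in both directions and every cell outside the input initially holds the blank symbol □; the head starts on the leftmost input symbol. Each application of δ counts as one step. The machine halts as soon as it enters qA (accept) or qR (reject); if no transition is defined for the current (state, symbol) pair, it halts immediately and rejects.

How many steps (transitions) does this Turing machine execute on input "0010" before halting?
Step 0: [q0]0010 (head at position 0)
Step 1: δ(q0, 0) = (q0, 1, R)  ⊢  1[q0]010 (head at position 1)
Step 2: δ(q0, 0) = (q0, 1, R)  ⊢  11[q0]10 (head at position 2)
Step 3: δ(q0, 1) = (q0, 0, R)  ⊢  110[q0]0 (head at position 3)
Step 4: δ(q0, 0) = (q0, 1, R)  ⊢  1101[q0]□ (head at position 4)
Step 5: δ(q0, □) = (q1, □, L)  ⊢  110[q1]1□ (head at position 3)
Step 6: δ(q1, 1) = (q1, 1, L)  ⊢  11[q1]01□ (head at position 2)
Step 7: δ(q1, 0) = (q1, 0, L)  ⊢  1[q1]101□ (head at position 1)
Step 8: δ(q1, 1) = (q1, 1, L)  ⊢  [q1]1101□ (head at position 0)
Step 9: δ(q1, 1) = (q1, 1, L)  ⊢  [q1]□1101□ (head at position -1)
Step 10: δ(q1, □) = (qA, □, R)  ⊢  □[qA]1101□ (head at position 0)
The machine is in qA, so it halts and accepts.
Number of transitions executed: 10.

Final answer: 10 steps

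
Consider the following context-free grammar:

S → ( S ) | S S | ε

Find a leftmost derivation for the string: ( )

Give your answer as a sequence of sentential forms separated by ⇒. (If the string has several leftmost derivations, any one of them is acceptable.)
Start with S.
Step 1: the leftmost non-terminal is S; apply S → ( S ):  ( S )
Step 2: the leftmost non-terminal is S; apply S → ε:  ( )

Final answer: S ⇒ ( S ) ⇒ ( )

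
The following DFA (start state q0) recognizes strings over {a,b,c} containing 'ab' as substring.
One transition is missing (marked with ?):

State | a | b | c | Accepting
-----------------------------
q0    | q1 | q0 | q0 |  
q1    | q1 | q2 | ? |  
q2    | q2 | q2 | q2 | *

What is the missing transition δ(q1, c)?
q0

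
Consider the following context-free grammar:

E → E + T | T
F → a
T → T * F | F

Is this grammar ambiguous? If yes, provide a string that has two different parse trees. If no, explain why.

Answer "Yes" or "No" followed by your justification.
This is the standard stratified expression grammar: '+' is introduced only by the left-recursive rule E → E + T and '*' only by the left-recursive rule T → T * F, with F → a. For any string, the last '+' must be the one produced at the root E (everything after it is a T containing no '+'), and likewise within each T the last '*' is produced at its root. This fixes the parse tree uniquely (left-associative, '*' binding tighter than '+'), so every string has exactly one parse tree.

Final answer: No - the grammar is unambiguous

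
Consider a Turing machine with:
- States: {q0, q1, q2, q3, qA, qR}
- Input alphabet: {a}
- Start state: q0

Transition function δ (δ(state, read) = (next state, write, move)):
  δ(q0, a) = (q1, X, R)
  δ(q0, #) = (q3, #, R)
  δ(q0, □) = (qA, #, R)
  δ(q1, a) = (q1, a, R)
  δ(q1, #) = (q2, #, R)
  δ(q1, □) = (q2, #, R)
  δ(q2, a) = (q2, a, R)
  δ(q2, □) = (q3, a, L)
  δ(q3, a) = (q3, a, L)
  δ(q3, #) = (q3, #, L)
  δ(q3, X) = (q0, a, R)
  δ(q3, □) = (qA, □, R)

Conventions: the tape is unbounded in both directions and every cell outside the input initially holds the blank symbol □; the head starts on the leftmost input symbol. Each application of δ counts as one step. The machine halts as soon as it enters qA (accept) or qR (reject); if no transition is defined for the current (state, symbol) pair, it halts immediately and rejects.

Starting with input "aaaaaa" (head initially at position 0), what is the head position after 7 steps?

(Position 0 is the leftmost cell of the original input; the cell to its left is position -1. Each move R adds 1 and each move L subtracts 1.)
Step 0: [q0]aaaaaa (head at position 0)
Step 1: δ(q0, a) = (q1, X, R)  ⊢  X[q1]aaaaa (head at position 1)
Step 2: δ(q1, a) = (q1, a, R)  ⊢  Xa[q1]aaaa (head at position 2)
Step 3: δ(q1, a) = (q1, a, R)  ⊢  Xaa[q1]aaa (head at position 3)
Step 4: δ(q1, a) = (q1, a, R)  ⊢  Xaaa[q1]aa (head at position 4)
Step 5: δ(q1, a) = (q1, a, R)  ⊢  Xaaaa[q1]a (head at position 5)
Step 6: δ(q1, a) = (q1, a, R)  ⊢  Xaaaaa[q1]□ (head at position 6)
Step 7: δ(q1, □) = (q2, #, R)  ⊢  Xaaaaa#[q2]□ (head at position 7)
Head position after 7 steps: 7

Final answer: Position 7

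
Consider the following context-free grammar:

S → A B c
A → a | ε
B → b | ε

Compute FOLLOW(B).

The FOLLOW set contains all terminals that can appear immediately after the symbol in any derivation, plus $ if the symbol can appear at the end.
B occurs in S → A B c, immediately followed by the terminal c. So FOLLOW(B) = {c}.

Final answer: {c}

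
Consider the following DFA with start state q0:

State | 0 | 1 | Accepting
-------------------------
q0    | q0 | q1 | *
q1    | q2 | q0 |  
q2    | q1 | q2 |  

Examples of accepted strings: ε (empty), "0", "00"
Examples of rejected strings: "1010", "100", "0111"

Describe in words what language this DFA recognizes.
binary numbers divisible by 3 (treating the string as a binary integer; leading zeros allowed, the empty string counts as 0)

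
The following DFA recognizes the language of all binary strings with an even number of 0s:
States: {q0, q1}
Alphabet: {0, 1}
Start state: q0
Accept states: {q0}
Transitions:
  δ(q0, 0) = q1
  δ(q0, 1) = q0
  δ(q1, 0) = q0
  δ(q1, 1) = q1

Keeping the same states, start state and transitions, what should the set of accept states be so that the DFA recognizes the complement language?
The DFA is complete (every state has a transition on every symbol), so the complement
is recognized by the same DFA with accepting and non-accepting states swapped.
Original accept states: {q0}
Complement accept states = All states - Original accept states
= {q0, q1} - {q0}
= {q1}
Complement language: strings with an ODD number of 0s

Final answer: {q1}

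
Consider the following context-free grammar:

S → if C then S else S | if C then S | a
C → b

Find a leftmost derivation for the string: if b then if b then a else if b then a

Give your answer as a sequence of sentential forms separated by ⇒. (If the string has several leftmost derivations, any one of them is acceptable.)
Start with S.
Step 1: the leftmost non-terminal is S; apply S → if C then S else S:  if C then S else S
Step 2: the leftmost non-terminal is C; apply C → b:  if b then S else S
Step 3: the leftmost non-terminal is S; apply S → if C then S:  if b then if C then S else S
Step 4: the leftmost non-terminal is C; apply C → b:  if b then if b then S else S
Step 5: the leftmost non-terminal is S; apply S → a:  if b then if b then a else S
Step 6: the leftmost non-terminal is S; apply S → if C then S:  if b then if b then a else if C then S
Step 7: the leftmost non-terminal is C; apply C → b:  if b then if b then a else if b then S
Step 8: the leftmost non-terminal is S; apply S → a:  if b then if b then a else if b then a

Final answer: S ⇒ if C then S else S ⇒ if b then S else S ⇒ if b then if C then S else S ⇒ if b then if b then S else S ⇒ if b then if b then a else S ⇒ if b then if b then a else if C then S ⇒ if b then if b then a else if b then S ⇒ if b then if b then a else if b then a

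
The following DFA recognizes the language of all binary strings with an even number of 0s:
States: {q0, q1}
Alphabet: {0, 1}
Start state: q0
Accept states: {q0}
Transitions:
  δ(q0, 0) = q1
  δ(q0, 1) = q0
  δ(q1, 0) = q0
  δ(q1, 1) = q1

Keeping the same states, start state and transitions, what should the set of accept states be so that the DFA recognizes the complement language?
The DFA is complete (every state has a transition on every symbol), so the complement
is recognized by the same DFA with accepting and non-accepting states swapped.
Original accept states: {q0}
Complement accept states = All states - Original accept states
= {q0, q1} - {q0}
= {q1}
Complement language: strings with an ODD number of 0s

Final answer: {q1}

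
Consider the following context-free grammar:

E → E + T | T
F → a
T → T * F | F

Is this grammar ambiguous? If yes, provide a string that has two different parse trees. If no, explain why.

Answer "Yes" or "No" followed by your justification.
This is the standard stratified expression grammar: '+' is introduced only by the left-recursive rule E → E + T and '*' only by the left-recursive rule T → T * F, with F → a. For any string, the last '+' must be the one produced at the root E (everything after it is a T containing no '+'), and likewise within each T the last '*' is produced at its root. This fixes the parse tree uniquely (left-associative, '*' binding tighter than '+'), so every string has exactly one parse tree.

Final answer: No - the grammar is unambiguous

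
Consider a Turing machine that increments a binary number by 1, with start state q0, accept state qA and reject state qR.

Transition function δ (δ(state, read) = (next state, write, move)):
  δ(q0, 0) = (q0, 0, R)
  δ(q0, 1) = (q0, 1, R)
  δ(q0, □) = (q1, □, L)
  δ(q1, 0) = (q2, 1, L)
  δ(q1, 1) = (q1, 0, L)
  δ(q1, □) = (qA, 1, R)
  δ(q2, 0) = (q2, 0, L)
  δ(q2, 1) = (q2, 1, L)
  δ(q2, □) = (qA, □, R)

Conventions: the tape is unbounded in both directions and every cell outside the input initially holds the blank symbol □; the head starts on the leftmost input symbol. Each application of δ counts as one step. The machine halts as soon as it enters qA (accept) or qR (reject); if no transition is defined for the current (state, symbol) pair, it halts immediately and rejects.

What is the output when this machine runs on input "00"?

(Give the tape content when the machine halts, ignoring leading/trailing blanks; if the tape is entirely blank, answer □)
Step 0: [q0]00 (head at position 0)
Step 1: δ(q0, 0) = (q0, 0, R)  ⊢  0[q0]0 (head at position 1)
Step 2: δ(q0, 0) = (q0, 0, R)  ⊢  00[q0]□ (head at position 2)
Step 3: δ(q0, □) = (q1, □, L)  ⊢  0[q1]0□ (head at position 1)
Step 4: δ(q1, 0) = (q2, 1, L)  ⊢  [q2]01□ (head at position 0)
Step 5: δ(q2, 0) = (q2, 0, L)  ⊢  [q2]□01□ (head at position -1)
Step 6: δ(q2, □) = (qA, □, R)  ⊢  □[qA]01□ (head at position 0)
The machine is in qA, so it halts and accepts.
Tape content when halted (ignoring surrounding blanks): 01

Final answer: Output: 01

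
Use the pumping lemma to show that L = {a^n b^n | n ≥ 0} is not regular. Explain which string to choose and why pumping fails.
Language: L = {a^n b^n | n ≥ 0} (equal numbers of a's followed by b's)
Step 1: Assume for contradiction that L is regular, with pumping length p.
Step 2: Choose s = a^p b^p. Then s ∈ L (it has p a's followed by p b's) and |s| ≥ p.
Step 3: Consider any decomposition s = xyz with |xy| ≤ p and |y| > 0. Since |xy| ≤ p and the first p symbols of s are all a's, y = a^k for some k with 1 ≤ k ≤ p.
Step 4: Pumping up (i = 2): xy²z = a^(p+k) b^p, which has more a's than b's, so xy²z ∉ L.
This contradicts the pumping lemma, so L is not regular.

Final answer: Choose s = a^p b^p. Since |xy| ≤ p, y = a^k with k ≥ 1. Then xy²z = a^(p+k) b^p ∉ L.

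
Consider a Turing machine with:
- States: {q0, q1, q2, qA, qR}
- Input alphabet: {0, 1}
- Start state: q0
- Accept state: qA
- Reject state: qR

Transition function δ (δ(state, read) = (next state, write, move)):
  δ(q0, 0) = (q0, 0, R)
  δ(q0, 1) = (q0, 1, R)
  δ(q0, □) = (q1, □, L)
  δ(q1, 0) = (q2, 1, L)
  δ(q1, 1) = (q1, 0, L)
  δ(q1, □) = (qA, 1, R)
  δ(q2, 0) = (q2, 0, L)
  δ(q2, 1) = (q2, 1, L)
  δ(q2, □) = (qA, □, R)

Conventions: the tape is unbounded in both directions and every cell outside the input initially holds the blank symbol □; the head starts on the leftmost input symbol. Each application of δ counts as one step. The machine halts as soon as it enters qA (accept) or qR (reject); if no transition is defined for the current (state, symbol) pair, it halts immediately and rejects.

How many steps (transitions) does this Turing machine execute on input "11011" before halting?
Step 0: [q0]11011 (head at position 0)
Step 1: δ(q0, 1) = (q0, 1, R)  ⊢  1[q0]1011 (head at position 1)
Step 2: δ(q0, 1) = (q0, 1, R)  ⊢  11[q0]011 (head at position 2)
Step 3: δ(q0, 0) = (q0, 0, R)  ⊢  110[q0]11 (head at position 3)
Step 4: δ(q0, 1) = (q0, 1, R)  ⊢  1101[q0]1 (head at position 4)
Step 5: δ(q0, 1) = (q0, 1, R)  ⊢  11011[q0]□ (head at position 5)
Step 6: δ(q0, □) = (q1, □, L)  ⊢  1101[q1]1□ (head at position 4)
Step 7: δ(q1, 1) = (q1, 0, L)  ⊢  110[q1]10□ (head at position 3)
Step 8: δ(q1, 1) = (q1, 0, L)  ⊢  11[q1]000□ (head at position 2)
Step 9: δ(q1, 0) = (q2, 1, L)  ⊢  1[q2]1100□ (head at position 1)
Step 10: δ(q2, 1) = (q2, 1, L)  ⊢  [q2]11100□ (head at position 0)
Step 11: δ(q2, 1) = (q2, 1, L)  ⊢  [q2]□11100□ (head at position -1)
Step 12: δ(q2, □) = (qA, □, R)  ⊢  □[qA]11100□ (head at position 0)
The machine is in qA, so it halts and accepts.
Number of transitions executed: 12.

Final answer: 12 steps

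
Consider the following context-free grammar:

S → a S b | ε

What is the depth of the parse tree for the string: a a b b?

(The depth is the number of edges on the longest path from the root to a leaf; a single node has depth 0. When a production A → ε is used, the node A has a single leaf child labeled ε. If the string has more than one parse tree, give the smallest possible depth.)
The only parse tree applies S → a S b 2 times (once per matching a…b pair) and then S → ε.
The S nodes sit at depths 0, 1, …, 2; the innermost S (depth 2) has the single child ε at depth 3.
The terminal leaves a, b are at depths 1..2, so the longest root-to-leaf path is S → S → … → S → ε with 3 edges.
Depth = 3.

Final answer: 3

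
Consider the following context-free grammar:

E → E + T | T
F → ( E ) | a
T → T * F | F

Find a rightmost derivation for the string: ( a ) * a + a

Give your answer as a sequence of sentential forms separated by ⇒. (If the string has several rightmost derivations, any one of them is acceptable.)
Start with E.
Step 1: the rightmost non-terminal is E; apply E → E + T:  E + T
Step 2: the rightmost non-terminal is T; apply T → F:  E + F
Step 3: the rightmost non-terminal is F; apply F → a:  E + a
Step 4: the rightmost non-terminal is E; apply E → T:  T + a
Step 5: the rightmost non-terminal is T; apply T → T * F:  T * F + a
Step 6: the rightmost non-terminal is F; apply F → a:  T * a + a
Step 7: the rightmost non-terminal is T; apply T → F:  F * a + a
Step 8: the rightmost non-terminal is F; apply F → ( E ):  ( E ) * a + a
Step 9: the rightmost non-terminal is E; apply E → T:  ( T ) * a + a
Step 10: the rightmost non-terminal is T; apply T → F:  ( F ) * a + a
Step 11: the rightmost non-terminal is F; apply F → a:  ( a ) * a + a

Final answer: E ⇒ E + T ⇒ E + F ⇒ E + a ⇒ T + a ⇒ T * F + a ⇒ T * a + a ⇒ F * a + a ⇒ ( E ) * a + a ⇒ ( T ) * a + a ⇒ ( F ) * a + a ⇒ ( a ) * a + a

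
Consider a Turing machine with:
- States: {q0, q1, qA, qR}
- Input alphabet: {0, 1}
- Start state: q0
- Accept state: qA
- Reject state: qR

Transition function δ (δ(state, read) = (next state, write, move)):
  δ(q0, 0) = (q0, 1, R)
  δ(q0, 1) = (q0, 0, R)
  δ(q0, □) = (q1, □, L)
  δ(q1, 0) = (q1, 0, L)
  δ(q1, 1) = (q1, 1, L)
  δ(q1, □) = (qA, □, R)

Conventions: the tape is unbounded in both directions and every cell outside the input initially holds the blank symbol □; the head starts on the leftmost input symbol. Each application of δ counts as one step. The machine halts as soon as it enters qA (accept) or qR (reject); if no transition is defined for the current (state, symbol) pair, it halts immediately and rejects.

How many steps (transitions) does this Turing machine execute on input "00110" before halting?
Step 0: [q0]00110 (head at position 0)
Step 1: δ(q0, 0) = (q0, 1, R)  ⊢  1[q0]0110 (head at position 1)
Step 2: δ(q0, 0) = (q0, 1, R)  ⊢  11[q0]110 (head at position 2)
Step 3: δ(q0, 1) = (q0, 0, R)  ⊢  110[q0]10 (head at position 3)
Step 4: δ(q0, 1) = (q0, 0, R)  ⊢  1100[q0]0 (head at position 4)
Step 5: δ(q0, 0) = (q0, 1, R)  ⊢  11001[q0]□ (head at position 5)
Step 6: δ(q0, □) = (q1, □, L)  ⊢  1100[q1]1□ (head at position 4)
Step 7: δ(q1, 1) = (q1, 1, L)  ⊢  110[q1]01□ (head at position 3)
Step 8: δ(q1, 0) = (q1, 0, L)  ⊢  11[q1]001□ (head at position 2)
Step 9: δ(q1, 0) = (q1, 0, L)  ⊢  1[q1]1001□ (head at position 1)
Step 10: δ(q1, 1) = (q1, 1, L)  ⊢  [q1]11001□ (head at position 0)
Step 11: δ(q1, 1) = (q1, 1, L)  ⊢  [q1]□11001□ (head at position -1)
Step 12: δ(q1, □) = (qA, □, R)  ⊢  □[qA]11001□ (head at position 0)
The machine is in qA, so it halts and accepts.
Number of transitions executed: 12.

Final answer: 12 steps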